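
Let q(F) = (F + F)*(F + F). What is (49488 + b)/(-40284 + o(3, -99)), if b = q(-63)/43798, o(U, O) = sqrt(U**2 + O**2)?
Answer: -2425422764700/1974305374253 - 180624275*sqrt(1090)/1974305374253 ≈ -1.2315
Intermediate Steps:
q(F) = 4*F**2 (q(F) = (2*F)*(2*F) = 4*F**2)
o(U, O) = sqrt(O**2 + U**2)
b = 7938/21899 (b = (4*(-63)**2)/43798 = (4*3969)*(1/43798) = 15876*(1/43798) = 7938/21899 ≈ 0.36248)
(49488 + b)/(-40284 + o(3, -99)) = (49488 + 7938/21899)/(-40284 + sqrt((-99)**2 + 3**2)) = 1083745650/(21899*(-40284 + sqrt(9801 + 9))) = 1083745650/(21899*(-40284 + sqrt(9810))) = 1083745650/(21899*(-40284 + 3*sqrt(1090)))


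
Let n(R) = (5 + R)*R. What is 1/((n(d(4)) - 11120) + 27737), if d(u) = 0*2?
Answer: 1/16617 ≈ 6.0179e-5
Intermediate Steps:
d(u) = 0
n(R) = R*(5 + R)
1/((n(d(4)) - 11120) + 27737) = 1/((0*(5 + 0) - 11120) + 27737) = 1/((0*5 - 11120) + 27737) = 1/((0 - 11120) + 27737) = 1/(-11120 + 27737) = 1/16617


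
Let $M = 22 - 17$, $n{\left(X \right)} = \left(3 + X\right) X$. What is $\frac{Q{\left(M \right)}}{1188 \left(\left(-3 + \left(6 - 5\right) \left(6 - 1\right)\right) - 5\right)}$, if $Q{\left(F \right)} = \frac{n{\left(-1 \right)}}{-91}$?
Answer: $- \frac{1}{162162} \approx -6.1667 \cdot 10^{-6}$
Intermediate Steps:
$n{\left(X \right)} = X \left(3 + X\right)$
$M = 5$ ($M = 22 - 17 = 5$)
$Q{\left(F \right)} = \frac{2}{91}$ ($Q{\left(F \right)} = \frac{\left(-1\right) \left(3 - 1\right)}{-91} = \left(-1\right) 2 \left(- \frac{1}{91}\right) = \left(-2\right) \left(- \frac{1}{91}\right) = \frac{2}{91}$)
$\frac{Q{\left(M \right)}}{1188 \left(\left(-3 + \left(6 - 5\right) \left(6 - 1\right)\right) - 5\right)} = \frac{2}{91 \cdot 1188 \left(\left(-3 + \left(6 - 5\right) \left(6 - 1\right)\right) - 5\right)} = \frac{2}{91 \cdot 1188 \left(\left(-3 + 1 \cdot 5\right) - 5\right)} = \frac{2}{91 \cdot 1188 \left(\left(-3 + 5\right) - 5\right)} = \frac{2}{91 \cdot 1188 \left(2 - 5\right)} = \frac{2}{91 \cdot 1188 \left(-3\right)} = \frac{2}{91 \left(-3564\right)} = \frac{2}{91} \left(- \frac{1}{3564}\right) = - \frac{1}{162162}$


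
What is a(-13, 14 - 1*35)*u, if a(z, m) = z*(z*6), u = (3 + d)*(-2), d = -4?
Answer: 2028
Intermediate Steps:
u = 2 (u = (3 - 4)*(-2) = -1*(-2) = 2)
a(z, m) = 6*z² (a(z, m) = z*(6*z) = 6*z²)
a(-13, 14 - 1*35)*u = (6*(-13)²)*2 = (6*169)*2 = 1014*2 = 2028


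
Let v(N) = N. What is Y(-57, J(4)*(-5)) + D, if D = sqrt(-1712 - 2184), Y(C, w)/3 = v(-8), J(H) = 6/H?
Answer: -24 + 2*I*sqrt(974) ≈ -24.0 + 62.418*I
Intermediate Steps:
Y(C, w) = -24 (Y(C, w) = 3*(-8) = -24)
D = 2*I*sqrt(974) (D = sqrt(-3896) = 2*I*sqrt(974) ≈ 62.418*I)
Y(-57, J(4)*(-5)) + D = -24 + 2*I*sqrt(974)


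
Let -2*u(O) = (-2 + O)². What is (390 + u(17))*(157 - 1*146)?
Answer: 6105/2 ≈ 3052.5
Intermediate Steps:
u(O) = -(-2 + O)²/2
(390 + u(17))*(157 - 1*146) = (390 - (-2 + 17)²/2)*(157 - 1*146) = (390 - ½*15²)*(157 - 146) = (390 - ½*225)*11 = (390 - 225/2)*11 = (555/2)*11 = 6105/2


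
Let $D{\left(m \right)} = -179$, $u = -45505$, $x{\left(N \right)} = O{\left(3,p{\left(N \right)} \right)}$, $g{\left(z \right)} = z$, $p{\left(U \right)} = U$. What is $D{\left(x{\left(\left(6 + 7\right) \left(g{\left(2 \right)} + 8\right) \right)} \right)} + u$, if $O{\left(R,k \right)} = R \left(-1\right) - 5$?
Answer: $-45684$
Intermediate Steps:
$O{\left(R,k \right)} = -5 - R$ ($O{\left(R,k \right)} = - R - 5 = -5 - R$)
$x{\left(N \right)} = -8$ ($x{\left(N \right)} = -5 - 3 = -8$)
$D{\left(x{\left(\left(6 + 7\right) \left(g{\left(2 \right)} + 8\right) \right)} \right)} + u = -179 - 45505 = -45684$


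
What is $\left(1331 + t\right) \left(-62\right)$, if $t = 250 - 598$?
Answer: $-60946$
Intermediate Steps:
$t = -348$
$\left(1331 + t\right) \left(-62\right) = \left(1331 - 348\right) \left(-62\right) = 983 \left(-62\right) = -60946$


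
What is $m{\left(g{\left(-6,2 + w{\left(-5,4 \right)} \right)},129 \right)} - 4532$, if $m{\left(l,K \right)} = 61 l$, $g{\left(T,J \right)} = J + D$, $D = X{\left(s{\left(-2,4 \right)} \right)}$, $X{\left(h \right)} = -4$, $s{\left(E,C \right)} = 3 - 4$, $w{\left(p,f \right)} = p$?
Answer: $-4959$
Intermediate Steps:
$s{\left(E,C \right)} = -1$ ($s{\left(E,C \right)} = 3 - 4 = -1$)
$D = -4$
$g{\left(T,J \right)} = -4 + J$ ($g{\left(T,J \right)} = J - 4 = -4 + J$)
$m{\left(g{\left(-6,2 + w{\left(-5,4 \right)} \right)},129 \right)} - 4532 = 61 \left(-4 + \left(2 - 5\right)\right) - 4532 = 61 \left(-4 - 3\right) - 4532 = 61 \left(-7\right) - 4532 = -427 - 4532 = -4959$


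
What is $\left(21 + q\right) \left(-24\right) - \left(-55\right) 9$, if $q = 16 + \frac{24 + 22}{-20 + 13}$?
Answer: $- \frac{1647}{7} \approx -235.29$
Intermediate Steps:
$q = \frac{66}{7}$ ($q = 16 + \frac{46}{-7} = 16 + 46 \left(- \frac{1}{7}\right) = 16 - \frac{46}{7} = \frac{66}{7} \approx 9.4286$)
$\left(21 + q\right) \left(-24\right) - \left(-55\right) 9 = \left(21 + \frac{66}{7}\right) \left(-24\right) - \left(-55\right) 9 = \frac{213}{7} \left(-24\right) - -495 = - \frac{5112}{7} + 495 = - \frac{1647}{7}$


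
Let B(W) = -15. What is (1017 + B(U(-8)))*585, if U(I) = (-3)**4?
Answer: 586170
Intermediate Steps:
U(I) = 81
(1017 + B(U(-8)))*585 = (1017 - 15)*585 = 1002*585 = 586170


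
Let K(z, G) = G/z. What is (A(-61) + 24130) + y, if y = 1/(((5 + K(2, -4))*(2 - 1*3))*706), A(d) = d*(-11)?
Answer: 52528517/2118 ≈ 24801.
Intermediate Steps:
A(d) = -11*d
y = -1/2118 (y = 1/(((5 - 4/2)*(2 - 1*3))*706) = 1/(((5 - 4*1/2)*(2 - 3))*706) = 1/(((5 - 2)*(-1))*706) = 1/((3*(-1))*706) = 1/(-3*706) = 1/(-2118) = -1/2118 ≈ -0.00047214)
(A(-61) + 24130) + y = (-11*(-61) + 24130) - 1/2118 = (671 + 24130) - 1/2118 = 24801 - 1/2118 = 52528517/2118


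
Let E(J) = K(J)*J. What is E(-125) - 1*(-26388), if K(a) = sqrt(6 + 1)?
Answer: 26388 - 125*sqrt(7) ≈ 26057.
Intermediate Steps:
K(a) = sqrt(7)
E(J) = J*sqrt(7) (E(J) = sqrt(7)*J = J*sqrt(7))
E(-125) - 1*(-26388) = -125*sqrt(7) - 1*(-26388) = -125*sqrt(7) + 26388 = 26388 - 125*sqrt(7)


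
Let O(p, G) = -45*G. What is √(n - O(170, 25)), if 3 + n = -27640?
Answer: I*√26518 ≈ 162.84*I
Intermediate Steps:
n = -27643 (n = -3 - 27640 = -27643)
√(n - O(170, 25)) = √(-27643 - (-45)*25) = √(-27643 - 1*(-1125)) = √(-27643 + 1125) = √(-26518) = I*√26518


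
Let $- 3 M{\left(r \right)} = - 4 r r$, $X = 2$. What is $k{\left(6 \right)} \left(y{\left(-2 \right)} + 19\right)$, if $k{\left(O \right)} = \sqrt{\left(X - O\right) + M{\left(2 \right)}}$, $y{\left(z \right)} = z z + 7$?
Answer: $20 \sqrt{3} \approx 34.641$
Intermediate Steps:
$M{\left(r \right)} = \frac{4 r^{2}}{3}$ ($M{\left(r \right)} = - \frac{- 4 r r}{3} = - \frac{\left(-4\right) r^{2}}{3} = \frac{4 r^{2}}{3}$)
$y{\left(z \right)} = 7 + z^{2}$ ($y{\left(z \right)} = z^{2} + 7 = 7 + z^{2}$)
$k{\left(O \right)} = \sqrt{\frac{22}{3} - O}$ ($k{\left(O \right)} = \sqrt{\left(2 - O\right) + \frac{4 \cdot 2^{2}}{3}} = \sqrt{\left(2 - O\right) + \frac{4}{3} \cdot 4} = \sqrt{\left(2 - O\right) + \frac{16}{3}} = \sqrt{\frac{22}{3} - O}$)
$k{\left(6 \right)} \left(y{\left(-2 \right)} + 19\right) = \frac{\sqrt{66 - 54}}{3} \left(\left(7 + \left(-2\right)^{2}\right) + 19\right) = \frac{\sqrt{66 - 54}}{3} \left(\left(7 + 4\right) + 19\right) = \frac{\sqrt{12}}{3} \left(11 + 19\right) = \frac{2 \sqrt{3}}{3} \cdot 30 = 20 \sqrt{3}$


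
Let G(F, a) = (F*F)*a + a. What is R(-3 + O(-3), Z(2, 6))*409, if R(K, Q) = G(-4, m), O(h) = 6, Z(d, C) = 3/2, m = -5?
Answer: -34765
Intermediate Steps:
Z(d, C) = 3/2 (Z(d, C) = 3*(1/2) = 3/2)
G(F, a) = a + a*F**2 (G(F, a) = F**2*a + a = a*F**2 + a = a + a*F**2)
R(K, Q) = -85 (R(K, Q) = -5*(1 + (-4)**2) = -5*(1 + 16) = -5*17 = -85)
R(-3 + O(-3), Z(2, 6))*409 = -85*409 = -34765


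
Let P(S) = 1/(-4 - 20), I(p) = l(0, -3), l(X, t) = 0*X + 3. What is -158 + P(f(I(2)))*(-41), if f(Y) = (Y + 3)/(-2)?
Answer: -3751/24 ≈ -156.29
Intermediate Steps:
l(X, t) = 3 (l(X, t) = 0 + 3 = 3)
I(p) = 3
f(Y) = -3/2 - Y/2 (f(Y) = (3 + Y)*(-½) = -3/2 - Y/2)
P(S) = -1/24 (P(S) = 1/(-24) = -1/24)
-158 + P(f(I(2)))*(-41) = -158 - 1/24*(-41) = -158 + 41/24 = -3751/24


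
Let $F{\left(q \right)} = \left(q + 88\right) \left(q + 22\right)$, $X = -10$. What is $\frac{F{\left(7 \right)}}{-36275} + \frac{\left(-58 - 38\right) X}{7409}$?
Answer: $\frac{2882441}{53752295} \approx 0.053625$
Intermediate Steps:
$F{\left(q \right)} = \left(22 + q\right) \left(88 + q\right)$ ($F{\left(q \right)} = \left(88 + q\right) \left(22 + q\right) = \left(22 + q\right) \left(88 + q\right)$)
$\frac{F{\left(7 \right)}}{-36275} + \frac{\left(-58 - 38\right) X}{7409} = \frac{1936 + 7^{2} + 110 \cdot 7}{-36275} + \frac{\left(-58 - 38\right) \left(-10\right)}{7409} = \left(1936 + 49 + 770\right) \left(- \frac{1}{36275}\right) + \left(-96\right) \left(-10\right) \frac{1}{7409} = 2755 \left(- \frac{1}{36275}\right) + 960 \cdot \frac{1}{7409} = - \frac{551}{7255} + \frac{960}{7409} = \frac{2882441}{53752295}$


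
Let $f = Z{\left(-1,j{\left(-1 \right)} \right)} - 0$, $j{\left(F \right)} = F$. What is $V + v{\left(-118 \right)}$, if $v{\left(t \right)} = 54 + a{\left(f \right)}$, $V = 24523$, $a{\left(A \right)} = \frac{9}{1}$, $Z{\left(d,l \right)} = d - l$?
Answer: $24586$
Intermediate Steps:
$f = 0$ ($f = \left(-1 - -1\right) - 0 = \left(-1 + 1\right) + 0 = 0 + 0 = 0$)
$a{\left(A \right)} = 9$ ($a{\left(A \right)} = 9 \cdot 1 = 9$)
$v{\left(t \right)} = 63$ ($v{\left(t \right)} = 54 + 9 = 63$)
$V + v{\left(-118 \right)} = 24523 + 63 = 24586$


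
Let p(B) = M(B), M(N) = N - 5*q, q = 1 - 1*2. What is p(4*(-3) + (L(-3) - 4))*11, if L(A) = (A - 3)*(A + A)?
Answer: 275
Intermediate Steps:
q = -1 (q = 1 - 2 = -1)
L(A) = 2*A*(-3 + A) (L(A) = (-3 + A)*(2*A) = 2*A*(-3 + A))
M(N) = 5 + N (M(N) = N - 5*(-1) = N + 5 = 5 + N)
p(B) = 5 + B
p(4*(-3) + (L(-3) - 4))*11 = (5 + (4*(-3) + (2*(-3)*(-3 - 3) - 4)))*11 = (5 + (-12 + (2*(-3)*(-6) - 4)))*11 = (5 + (-12 + (36 - 4)))*11 = (5 + (-12 + 32))*11 = (5 + 20)*11 = 25*11 = 275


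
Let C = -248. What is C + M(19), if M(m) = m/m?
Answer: -247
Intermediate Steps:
M(m) = 1
C + M(19) = -248 + 1 = -247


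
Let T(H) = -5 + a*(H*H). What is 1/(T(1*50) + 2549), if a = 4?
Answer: 1/12544 ≈ 7.9719e-5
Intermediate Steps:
T(H) = -5 + 4*H² (T(H) = -5 + 4*(H*H) = -5 + 4*H²)
1/(T(1*50) + 2549) = 1/((-5 + 4*(1*50)²) + 2549) = 1/((-5 + 4*50²) + 2549) = 1/((-5 + 4*2500) + 2549) = 1/((-5 + 10000) + 2549) = 1/(9995 + 2549) = 1/12544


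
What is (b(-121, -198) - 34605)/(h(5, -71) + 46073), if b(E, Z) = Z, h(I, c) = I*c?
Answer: -34803/45718 ≈ -0.76125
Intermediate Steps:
(b(-121, -198) - 34605)/(h(5, -71) + 46073) = (-198 - 34605)/(5*(-71) + 46073) = -34803/(-355 + 46073) = -34803/45718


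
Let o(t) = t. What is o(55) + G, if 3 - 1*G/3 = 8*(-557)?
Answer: 13432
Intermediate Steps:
G = 13377 (G = 9 - 24*(-557) = 9 - 3*(-4456) = 9 + 13368 = 13377)
o(55) + G = 55 + 13377 = 13432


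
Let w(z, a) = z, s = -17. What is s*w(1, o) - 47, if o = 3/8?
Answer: -64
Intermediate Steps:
o = 3/8 (o = 3*(⅛) = 3/8 ≈ 0.37500)
s*w(1, o) - 47 = -17*1 - 47 = -17 - 47 = -64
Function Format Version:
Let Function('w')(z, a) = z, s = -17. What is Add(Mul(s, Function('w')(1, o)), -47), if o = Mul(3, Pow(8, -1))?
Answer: -64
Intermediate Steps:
o = Rational(3, 8) (o = Mul(3, Rational(1, 8)) = Rational(3, 8) ≈ 0.37500)
Add(Mul(s, Function('w')(1, o)), -47) = Add(Mul(-17, 1), -47) = Add(-17, -47) = -64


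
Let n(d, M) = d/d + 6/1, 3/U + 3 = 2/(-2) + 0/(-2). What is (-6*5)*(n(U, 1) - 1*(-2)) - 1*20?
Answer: -290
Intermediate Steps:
U = -¾ (U = 3/(-3 + (2/(-2) + 0/(-2))) = 3/(-3 + (2*(-½) + 0*(-½))) = 3/(-3 + (-1 + 0)) = 3/(-3 - 1) = 3/(-4) = 3*(-¼) = -¾ ≈ -0.75000)
n(d, M) = 7 (n(d, M) = 1 + 6*1 = 1 + 6 = 7)
(-6*5)*(n(U, 1) - 1*(-2)) - 1*20 = (-6*5)*(7 - 1*(-2)) - 1*20 = -30*(7 + 2) - 20 = -30*9 - 20 = -270 - 20 = -290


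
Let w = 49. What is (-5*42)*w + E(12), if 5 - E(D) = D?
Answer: -10297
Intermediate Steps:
E(D) = 5 - D
(-5*42)*w + E(12) = -5*42*49 + (5 - 1*12) = -210*49 + (5 - 12) = -10290 - 7 = -10297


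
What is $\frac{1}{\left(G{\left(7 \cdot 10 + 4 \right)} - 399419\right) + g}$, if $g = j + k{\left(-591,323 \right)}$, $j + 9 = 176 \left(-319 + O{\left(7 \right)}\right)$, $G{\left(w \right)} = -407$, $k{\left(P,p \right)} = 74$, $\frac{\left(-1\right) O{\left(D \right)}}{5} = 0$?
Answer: $- \frac{1}{455905} \approx -2.1934 \cdot 10^{-6}$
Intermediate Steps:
$O{\left(D \right)} = 0$ ($O{\left(D \right)} = \left(-5\right) 0 = 0$)
$j = -56153$ ($j = -9 + 176 \left(-319 + 0\right) = -9 + 176 \left(-319\right) = -9 - 56144 = -56153$)
$g = -56079$ ($g = -56153 + 74 = -56079$)
$\frac{1}{\left(G{\left(7 \cdot 10 + 4 \right)} - 399419\right) + g} = \frac{1}{\left(-407 - 399419\right) - 56079} = \frac{1}{-399826 - 56079} = \frac{1}{-455905} = - \frac{1}{455905}$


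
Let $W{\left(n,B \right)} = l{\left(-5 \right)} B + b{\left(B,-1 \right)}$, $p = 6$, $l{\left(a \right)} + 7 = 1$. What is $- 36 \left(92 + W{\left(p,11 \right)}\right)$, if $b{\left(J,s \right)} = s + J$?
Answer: $-1296$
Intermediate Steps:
$b{\left(J,s \right)} = J + s$
$l{\left(a \right)} = -6$ ($l{\left(a \right)} = -7 + 1 = -6$)
$W{\left(n,B \right)} = -1 - 5 B$ ($W{\left(n,B \right)} = - 6 B + \left(B - 1\right) = - 6 B + \left(-1 + B\right) = -1 - 5 B$)
$- 36 \left(92 + W{\left(p,11 \right)}\right) = - 36 \left(92 - 56\right) = \left(-36\right) 36 = -1296$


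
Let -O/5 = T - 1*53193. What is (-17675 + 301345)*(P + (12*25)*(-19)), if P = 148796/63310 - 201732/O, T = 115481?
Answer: -79661135441310707/49293166 ≈ -1.6161e+9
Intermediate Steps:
O = -311440 (O = -5*(115481 - 1*53193) = -5*(115481 - 53193) = -5*62288 = -311440)
P = 1477816979/492931660 (P = 148796/63310 - 201732/(-311440) = 148796*(1/63310) - 201732*(-1/311440) = 74398/31655 + 50433/77860 = 1477816979/492931660 ≈ 2.9980)
(-17675 + 301345)*(P + (12*25)*(-19)) = (-17675 + 301345)*(1477816979/492931660 + (12*25)*(-19)) = 283670*(1477816979/492931660 + 300*(-19)) = 283670*(1477816979/492931660 - 5700) = 283670*(-2808232645021/492931660) = -79661135441310707/49293166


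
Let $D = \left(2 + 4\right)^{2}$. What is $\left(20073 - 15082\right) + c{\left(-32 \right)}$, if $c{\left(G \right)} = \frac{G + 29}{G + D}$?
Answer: $\frac{19961}{4} \approx 4990.3$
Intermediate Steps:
$D = 36$ ($D = 6^{2} = 36$)
$c{\left(G \right)} = \frac{29 + G}{36 + G}$ ($c{\left(G \right)} = \frac{G + 29}{G + 36} = \frac{29 + G}{36 + G}$)
$\left(20073 - 15082\right) + c{\left(-32 \right)} = \left(20073 - 15082\right) + \frac{29 - 32}{36 - 32} = 4991 + \frac{1}{4} \left(-3\right) = 4991 - \frac{3}{4} = \frac{19961}{4}$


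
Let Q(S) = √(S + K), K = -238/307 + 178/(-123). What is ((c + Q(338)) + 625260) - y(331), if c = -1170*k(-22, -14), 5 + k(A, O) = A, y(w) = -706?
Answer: 657556 + √478782971778/37761 ≈ 6.5757e+5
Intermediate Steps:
k(A, O) = -5 + A
K = -83920/37761 (K = -238*1/307 + 178*(-1/123) = -238/307 - 178/123 = -83920/37761 ≈ -2.2224)
Q(S) = √(-83920/37761 + S) (Q(S) = √(S - 83920/37761) = √(-83920/37761 + S))
c = 31590 (c = -1170*(-5 - 22) = -1170*(-27) = 31590)
((c + Q(338)) + 625260) - y(331) = ((31590 + √(-3168903120 + 1425893121*338)/37761) + 625260) - 1*(-706) = ((31590 + √(-3168903120 + 481951874898)/37761) + 625260) + 706 = ((31590 + √478782971778/37761) + 625260) + 706 = (656850 + √478782971778/37761) + 706 = 657556 + √478782971778/37761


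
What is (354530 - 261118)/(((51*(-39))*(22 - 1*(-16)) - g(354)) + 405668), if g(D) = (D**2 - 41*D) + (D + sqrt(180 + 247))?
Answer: 1859153560/4357304043 + 8492*sqrt(427)/4357304043 ≈ 0.42672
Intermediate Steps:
g(D) = sqrt(427) + D**2 - 40*D (g(D) = (D**2 - 41*D) + (D + sqrt(427)) = sqrt(427) + D**2 - 40*D)
(354530 - 261118)/(((51*(-39))*(22 - 1*(-16)) - g(354)) + 405668) = (354530 - 261118)/(((51*(-39))*(22 - 1*(-16)) - (sqrt(427) + 354**2 - 40*354)) + 405668) = 93412/((-1989*(22 + 16) - (sqrt(427) + 125316 - 14160)) + 405668) = 93412/((-1989*38 - (111156 + sqrt(427))) + 405668) = 93412/((-75582 + (-111156 - sqrt(427))) + 405668) = 93412/((-186738 - sqrt(427)) + 405668) = 93412/(218930 - sqrt(427))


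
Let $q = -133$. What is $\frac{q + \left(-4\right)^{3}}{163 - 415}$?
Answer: $\frac{197}{252} \approx 0.78175$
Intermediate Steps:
$\frac{q + \left(-4\right)^{3}}{163 - 415} = \frac{-133 + \left(-4\right)^{3}}{163 - 415} = \frac{-133 - 64}{-252} = \left(-197\right) \left(- \frac{1}{252}\right) = \frac{197}{252}$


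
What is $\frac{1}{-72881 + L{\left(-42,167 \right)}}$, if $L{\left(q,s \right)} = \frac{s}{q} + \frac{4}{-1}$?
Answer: $- \frac{42}{3061337} \approx -1.372 \cdot 10^{-5}$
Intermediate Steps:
$L{\left(q,s \right)} = -4 + \frac{s}{q}$ ($L{\left(q,s \right)} = \frac{s}{q} + 4 \left(-1\right) = \frac{s}{q} - 4 = -4 + \frac{s}{q}$)
$\frac{1}{-72881 + L{\left(-42,167 \right)}} = \frac{1}{-72881 - \left(4 - \frac{167}{-42}\right)} = \frac{1}{-72881 + \left(-4 + 167 \left(- \frac{1}{42}\right)\right)} = \frac{1}{-72881 - \frac{335}{42}} = \frac{1}{- \frac{3061337}{42}} = - \frac{42}{3061337}$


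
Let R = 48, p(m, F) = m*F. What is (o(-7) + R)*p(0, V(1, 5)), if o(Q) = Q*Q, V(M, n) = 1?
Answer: 0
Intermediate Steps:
o(Q) = Q**2
p(m, F) = F*m
(o(-7) + R)*p(0, V(1, 5)) = ((-7)**2 + 48)*(1*0) = (49 + 48)*0 = 97*0 = 0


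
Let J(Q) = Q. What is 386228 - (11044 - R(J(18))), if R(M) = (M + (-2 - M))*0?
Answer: 375184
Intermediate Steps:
R(M) = 0 (R(M) = -2*0 = 0)
386228 - (11044 - R(J(18))) = 386228 - (11044 - 1*0) = 386228 - (11044 + 0) = 386228 - 1*11044 = 386228 - 11044 = 375184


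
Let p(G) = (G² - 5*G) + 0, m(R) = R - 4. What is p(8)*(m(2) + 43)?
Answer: 984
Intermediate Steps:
m(R) = -4 + R
p(G) = G² - 5*G
p(8)*(m(2) + 43) = (8*(-5 + 8))*((-4 + 2) + 43) = (8*3)*(-2 + 43) = 24*41 = 984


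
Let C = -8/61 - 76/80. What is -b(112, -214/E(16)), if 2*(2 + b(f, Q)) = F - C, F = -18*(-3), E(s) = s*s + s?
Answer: -62319/2440 ≈ -25.541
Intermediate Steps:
E(s) = s + s² (E(s) = s² + s = s + s²)
F = 54
C = -1319/1220 (C = -8*1/61 - 76*1/80 = -8/61 - 19/20 = -1319/1220 ≈ -1.0811)
b(f, Q) = 62319/2440 (b(f, Q) = -2 + (54 - 1*(-1319/1220))/2 = -2 + (54 + 1319/1220)/2 = -2 + (½)*(67199/1220) = -2 + 67199/2440 = 62319/2440)
-b(112, -214/E(16)) = -1*62319/2440 = -62319/2440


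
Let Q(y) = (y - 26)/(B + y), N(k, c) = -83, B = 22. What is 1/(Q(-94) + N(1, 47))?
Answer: -3/244 ≈ -0.012295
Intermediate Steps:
Q(y) = (-26 + y)/(22 + y) (Q(y) = (y - 26)/(22 + y) = (-26 + y)/(22 + y))
1/(Q(-94) + N(1, 47)) = 1/((-26 - 94)/(22 - 94) - 83) = 1/(-120/(-72) - 83) = 1/(-1/72*(-120) - 83) = 1/(5/3 - 83) = 1/(-244/3) = -3/244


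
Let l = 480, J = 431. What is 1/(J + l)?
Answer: 1/911 ≈ 0.0010977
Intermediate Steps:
1/(J + l) = 1/(431 + 480) = 1/911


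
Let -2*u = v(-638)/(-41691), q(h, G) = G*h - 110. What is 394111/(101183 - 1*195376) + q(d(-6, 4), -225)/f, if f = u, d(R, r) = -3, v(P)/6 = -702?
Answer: -56912441099/5086422 ≈ -11189.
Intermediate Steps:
v(P) = -4212 (v(P) = 6*(-702) = -4212)
q(h, G) = -110 + G*h
u = -54/1069 (u = -(-2106)/(-41691) = -(-2106)*(-1)/41691 = -1/2*108/1069 = -54/1069 ≈ -0.050515)
f = -54/1069 ≈ -0.050515
394111/(101183 - 1*195376) + q(d(-6, 4), -225)/f = 394111/(101183 - 1*195376) + (-110 - 225*(-3))/(-54/1069) = 394111/(101183 - 195376) + (-110 + 675)*(-1069/54) = 394111/(-94193) + 565*(-1069/54) = 394111*(-1/94193) - 603985/54 = -394111/94193 - 603985/54 = -56912441099/5086422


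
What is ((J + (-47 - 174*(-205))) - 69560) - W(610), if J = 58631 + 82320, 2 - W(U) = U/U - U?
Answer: 106403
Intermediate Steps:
W(U) = 1 + U (W(U) = 2 - (U/U - U) = 2 - (1 - U) = 2 + (-1 + U) = 1 + U)
J = 140951
((J + (-47 - 174*(-205))) - 69560) - W(610) = ((140951 + (-47 - 174*(-205))) - 69560) - (1 + 610) = ((140951 + (-47 + 35670)) - 69560) - 1*611 = ((140951 + 35623) - 69560) - 611 = (176574 - 69560) - 611 = 107014 - 611 = 106403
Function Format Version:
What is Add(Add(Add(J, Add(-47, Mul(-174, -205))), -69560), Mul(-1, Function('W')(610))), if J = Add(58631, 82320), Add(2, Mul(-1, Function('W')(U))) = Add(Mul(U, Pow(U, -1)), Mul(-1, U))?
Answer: 106403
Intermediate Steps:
Function('W')(U) = Add(1, U) (Function('W')(U) = Add(2, Mul(-1, Add(Mul(U, Pow(U, -1)), Mul(-1, U)))) = Add(2, Mul(-1, Add(1, Mul(-1, U)))) = Add(2, Add(-1, U)) = Add(1, U))
J = 140951
Add(Add(Add(J, Add(-47, Mul(-174, -205))), -69560), Mul(-1, Function('W')(610))) = Add(Add(Add(140951, Add(-47, Mul(-174, -205))), -69560), Mul(-1, Add(1, 610))) = Add(Add(Add(140951, Add(-47, 35670)), -69560), Mul(-1, 611)) = Add(Add(Add(140951, 35623), -69560), -611) = Add(Add(176574, -69560), -611) = Add(107014, -611) = 106403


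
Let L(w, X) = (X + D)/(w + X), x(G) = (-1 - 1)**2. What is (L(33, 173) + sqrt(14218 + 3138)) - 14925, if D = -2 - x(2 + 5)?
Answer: -3074383/206 + 2*sqrt(4339) ≈ -14792.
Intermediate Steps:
x(G) = 4 (x(G) = (-2)**2 = 4)
D = -6 (D = -2 - 1*4 = -2 - 4 = -6)
L(w, X) = (-6 + X)/(X + w) (L(w, X) = (X - 6)/(w + X) = (-6 + X)/(X + w))
(L(33, 173) + sqrt(14218 + 3138)) - 14925 = ((-6 + 173)/(173 + 33) + sqrt(14218 + 3138)) - 14925 = (167/206 + sqrt(17356)) - 14925 = ((1/206)*167 + 2*sqrt(4339)) - 14925 = (167/206 + 2*sqrt(4339)) - 14925 = -3074383/206 + 2*sqrt(4339)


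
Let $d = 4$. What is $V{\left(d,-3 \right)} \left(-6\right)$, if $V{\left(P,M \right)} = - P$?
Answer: $24$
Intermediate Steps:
$V{\left(d,-3 \right)} \left(-6\right) = \left(-1\right) 4 \left(-6\right) = \left(-4\right) \left(-6\right) = 24$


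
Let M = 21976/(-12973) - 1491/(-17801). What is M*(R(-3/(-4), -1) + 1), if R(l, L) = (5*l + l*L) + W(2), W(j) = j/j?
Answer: -265608595/32990339 ≈ -8.0511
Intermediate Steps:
W(j) = 1
R(l, L) = 1 + 5*l + L*l (R(l, L) = (5*l + l*L) + 1 = (5*l + L*l) + 1 = 1 + 5*l + L*l)
M = -53121719/32990339 (M = 21976*(-1/12973) - 1491*(-1/17801) = -21976/12973 + 213/2543 = -53121719/32990339 ≈ -1.6102)
M*(R(-3/(-4), -1) + 1) = -53121719*((1 + 5*(-3/(-4)) - (-3)/(-4)) + 1)/32990339 = -53121719*((1 + 5*(-3*(-¼)) - (-3)*(-1)/4) + 1)/32990339 = -53121719*((1 + 5*(¾) - 1*¾) + 1)/32990339 = -53121719*((1 + 15/4 - ¾) + 1)/32990339 = -53121719*(4 + 1)/32990339 = -53121719/32990339*5 = -265608595/32990339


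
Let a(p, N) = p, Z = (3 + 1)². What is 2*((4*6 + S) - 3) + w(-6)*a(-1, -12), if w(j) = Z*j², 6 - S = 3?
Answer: -528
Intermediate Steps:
S = 3 (S = 6 - 1*3 = 6 - 3 = 3)
Z = 16 (Z = 4² = 16)
w(j) = 16*j²
2*((4*6 + S) - 3) + w(-6)*a(-1, -12) = 2*((4*6 + 3) - 3) + (16*(-6)²)*(-1) = 2*((24 + 3) - 3) + (16*36)*(-1) = 2*(27 - 3) + 576*(-1) = 2*24 - 576 = 48 - 576 = -528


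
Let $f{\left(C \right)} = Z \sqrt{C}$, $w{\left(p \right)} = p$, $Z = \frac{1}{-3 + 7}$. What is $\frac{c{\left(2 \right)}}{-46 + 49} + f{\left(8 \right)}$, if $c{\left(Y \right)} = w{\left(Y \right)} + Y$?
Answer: $\frac{4}{3} + \frac{\sqrt{2}}{2} \approx 2.0404$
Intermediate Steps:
$Z = \frac{1}{4} \approx 0.25$
$f{\left(C \right)} = \frac{\sqrt{C}}{4}$
$c{\left(Y \right)} = 2 Y$ ($c{\left(Y \right)} = Y + Y = 2 Y$)
$\frac{c{\left(2 \right)}}{-46 + 49} + f{\left(8 \right)} = \frac{2 \cdot 2}{-46 + 49} + \frac{\sqrt{8}}{4} = \frac{1}{3} \cdot 4 + \frac{2 \sqrt{2}}{4} = \frac{1}{3} \cdot 4 + \frac{\sqrt{2}}{2} = \frac{4}{3} + \frac{\sqrt{2}}{2}$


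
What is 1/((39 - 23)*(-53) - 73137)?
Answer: -1/73985 ≈ -1.3516e-5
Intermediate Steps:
1/((39 - 23)*(-53) - 73137) = 1/(16*(-53) - 73137) = 1/(-848 - 73137) = 1/(-73985) = -1/73985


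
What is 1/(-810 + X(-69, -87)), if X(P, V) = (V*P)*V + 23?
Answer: -1/523048 ≈ -1.9119e-6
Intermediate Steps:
X(P, V) = 23 + P*V**2 (X(P, V) = (P*V)*V + 23 = P*V**2 + 23 = 23 + P*V**2)
1/(-810 + X(-69, -87)) = 1/(-810 + (23 - 69*(-87)**2)) = 1/(-810 + (23 - 69*7569)) = 1/(-810 + (23 - 522261)) = 1/(-810 - 522238) = 1/(-523048) = -1/523048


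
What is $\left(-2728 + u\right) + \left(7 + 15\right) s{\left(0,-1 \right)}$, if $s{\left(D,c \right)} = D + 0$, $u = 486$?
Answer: $-2242$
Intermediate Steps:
$s{\left(D,c \right)} = D$
$\left(-2728 + u\right) + \left(7 + 15\right) s{\left(0,-1 \right)} = \left(-2728 + 486\right) + \left(7 + 15\right) 0 = -2242 + 22 \cdot 0 = -2242 + 0 = -2242$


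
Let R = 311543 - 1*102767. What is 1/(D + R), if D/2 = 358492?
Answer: 1/925760 ≈ 1.0802e-6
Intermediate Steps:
D = 716984 (D = 2*358492 = 716984)
R = 208776 (R = 311543 - 102767 = 208776)
1/(D + R) = 1/(716984 + 208776) = 1/925760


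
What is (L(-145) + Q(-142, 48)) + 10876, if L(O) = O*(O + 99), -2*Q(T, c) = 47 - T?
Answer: 34903/2 ≈ 17452.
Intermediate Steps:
Q(T, c) = -47/2 + T/2 (Q(T, c) = -(47 - T)/2 = -47/2 + T/2)
L(O) = O*(99 + O)
(L(-145) + Q(-142, 48)) + 10876 = (-145*(99 - 145) + (-47/2 + (1/2)*(-142))) + 10876 = (-145*(-46) + (-47/2 - 71)) + 10876 = (6670 - 189/2) + 10876 = 13151/2 + 10876 = 34903/2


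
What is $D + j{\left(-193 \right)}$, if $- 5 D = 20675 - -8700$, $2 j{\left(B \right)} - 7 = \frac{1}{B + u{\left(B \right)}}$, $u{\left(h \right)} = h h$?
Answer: $- \frac{435148607}{74112} \approx -5871.5$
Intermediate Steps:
$u{\left(h \right)} = h^{2}$
$j{\left(B \right)} = \frac{7}{2} + \frac{1}{2 \left(B + B^{2}\right)}$
$D = -5875$ ($D = - \frac{20675 - -8700}{5} = - \frac{20675 + 8700}{5} = \left(- \frac{1}{5}\right) 29375 = -5875$)
$D + j{\left(-193 \right)} = -5875 + \frac{1 + 7 \left(-193\right) + 7 \left(-193\right)^{2}}{2 \left(-193\right) \left(1 - 193\right)} = -5875 + \frac{1}{2} \left(- \frac{1}{193}\right) \frac{1}{-192} \left(1 - 1351 + 7 \cdot 37249\right) = -5875 + \frac{1}{2} \left(- \frac{1}{193}\right) \left(- \frac{1}{192}\right) \left(1 - 1351 + 260743\right) = -5875 + \frac{1}{2} \left(- \frac{1}{193}\right) \left(- \frac{1}{192}\right) 259393 = -5875 + \frac{259393}{74112} = - \frac{435148607}{74112}$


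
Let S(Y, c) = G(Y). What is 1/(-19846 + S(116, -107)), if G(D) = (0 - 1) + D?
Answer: -1/19731 ≈ -5.0682e-5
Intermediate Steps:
G(D) = -1 + D
S(Y, c) = -1 + Y
1/(-19846 + S(116, -107)) = 1/(-19846 + (-1 + 116)) = 1/(-19846 + 115) = 1/(-19731) = -1/19731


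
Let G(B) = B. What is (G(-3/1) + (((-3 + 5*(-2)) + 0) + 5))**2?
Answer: 121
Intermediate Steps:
(G(-3/1) + (((-3 + 5*(-2)) + 0) + 5))**2 = (-3/1 + (((-3 + 5*(-2)) + 0) + 5))**2 = (-3*1 + (((-3 - 10) + 0) + 5))**2 = (-3 + ((-13 + 0) + 5))**2 = (-3 + (-13 + 5))**2 = (-3 - 8)**2 = (-11)**2 = 121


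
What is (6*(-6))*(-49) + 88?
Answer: 1852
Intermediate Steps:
(6*(-6))*(-49) + 88 = -36*(-49) + 88 = 1764 + 88 = 1852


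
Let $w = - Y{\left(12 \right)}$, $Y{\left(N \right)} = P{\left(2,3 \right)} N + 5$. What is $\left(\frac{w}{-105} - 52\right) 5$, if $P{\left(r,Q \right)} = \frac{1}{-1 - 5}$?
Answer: $- \frac{1819}{7} \approx -259.86$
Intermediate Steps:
$P{\left(r,Q \right)} = - \frac{1}{6}$ ($P{\left(r,Q \right)} = \frac{1}{-6} = - \frac{1}{6}$)
$Y{\left(N \right)} = 5 - \frac{N}{6}$ ($Y{\left(N \right)} = - \frac{N}{6} + 5 = 5 - \frac{N}{6}$)
$w = -3$ ($w = - (5 - 2) = \left(-1\right) 3 = -3$)
$\left(\frac{w}{-105} - 52\right) 5 = \left(- \frac{3}{-105} - 52\right) 5 = \left(\left(-3\right) \left(- \frac{1}{105}\right) - 52\right) 5 = \left(\frac{1}{35} - 52\right) 5 = \left(- \frac{1819}{35}\right) 5 = - \frac{1819}{7}$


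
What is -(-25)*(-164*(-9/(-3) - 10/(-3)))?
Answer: -77900/3 ≈ -25967.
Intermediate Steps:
-(-25)*(-164*(-9/(-3) - 10/(-3))) = -(-25)*(-164*(-9*(-⅓) - 10*(-⅓))) = -(-25)*(-164*(3 + 10/3)) = -(-25)*(-164*19/3) = -(-25)*(-3116)/3 = -25*3116/3 = -77900/3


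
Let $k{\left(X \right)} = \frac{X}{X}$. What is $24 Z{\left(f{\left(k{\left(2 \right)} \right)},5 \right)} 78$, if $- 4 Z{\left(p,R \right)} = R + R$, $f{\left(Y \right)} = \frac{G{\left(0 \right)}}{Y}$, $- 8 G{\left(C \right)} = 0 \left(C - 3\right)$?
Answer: $-4680$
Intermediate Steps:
$k{\left(X \right)} = 1$
$G{\left(C \right)} = 0$ ($G{\left(C \right)} = - \frac{0 \left(C - 3\right)}{8} = - \frac{0 \left(-3 + C\right)}{8} = \left(- \frac{1}{8}\right) 0 = 0$)
$f{\left(Y \right)} = 0$ ($f{\left(Y \right)} = \frac{0}{Y} = 0$)
$Z{\left(p,R \right)} = - \frac{R}{2}$ ($Z{\left(p,R \right)} = - \frac{R + R}{4} = - \frac{2 R}{4} = - \frac{R}{2}$)
$24 Z{\left(f{\left(k{\left(2 \right)} \right)},5 \right)} 78 = 24 \left(\left(- \frac{1}{2}\right) 5\right) 78 = 24 \left(- \frac{5}{2}\right) 78 = \left(-60\right) 78 = -4680$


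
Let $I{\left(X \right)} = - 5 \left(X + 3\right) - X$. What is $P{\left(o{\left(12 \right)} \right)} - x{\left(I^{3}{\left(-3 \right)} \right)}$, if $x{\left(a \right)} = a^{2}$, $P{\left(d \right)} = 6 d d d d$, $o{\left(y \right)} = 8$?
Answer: $23847$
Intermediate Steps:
$I{\left(X \right)} = -15 - 6 X$ ($I{\left(X \right)} = - 5 \left(3 + X\right) - X = \left(-15 - 5 X\right) - X = -15 - 6 X$)
$P{\left(d \right)} = 6 d^{4}$ ($P{\left(d \right)} = 6 d^{2} d d = 6 d^{3} d = 6 d^{4}$)
$P{\left(o{\left(12 \right)} \right)} - x{\left(I^{3}{\left(-3 \right)} \right)} = 6 \cdot 8^{4} - \left(\left(-15 - -18\right)^{3}\right)^{2} = 6 \cdot 4096 - \left(\left(-15 + 18\right)^{3}\right)^{2} = 24576 - \left(3^{3}\right)^{2} = 24576 - 27^{2} = 24576 - 729 = 23847$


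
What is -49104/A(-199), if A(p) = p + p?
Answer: 24552/199 ≈ 123.38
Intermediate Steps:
A(p) = 2*p
-49104/A(-199) = -49104/(2*(-199)) = -49104/(-398) = -49104*(-1/398) = 24552/199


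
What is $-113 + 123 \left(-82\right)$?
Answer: $-10199$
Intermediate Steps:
$-113 + 123 \left(-82\right) = -113 - 10086 = -10199$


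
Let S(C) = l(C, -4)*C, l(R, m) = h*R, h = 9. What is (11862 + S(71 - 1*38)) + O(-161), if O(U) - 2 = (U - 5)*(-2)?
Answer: 21997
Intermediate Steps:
l(R, m) = 9*R
O(U) = 12 - 2*U (O(U) = 2 + (U - 5)*(-2) = 2 + (-5 + U)*(-2) = 2 + (10 - 2*U) = 12 - 2*U)
S(C) = 9*C² (S(C) = (9*C)*C = 9*C²)
(11862 + S(71 - 1*38)) + O(-161) = (11862 + 9*(71 - 1*38)²) + (12 - 2*(-161)) = (11862 + 9*(71 - 38)²) + (12 + 322) = (11862 + 9*33²) + 334 = (11862 + 9*1089) + 334 = (11862 + 9801) + 334 = 21663 + 334 = 21997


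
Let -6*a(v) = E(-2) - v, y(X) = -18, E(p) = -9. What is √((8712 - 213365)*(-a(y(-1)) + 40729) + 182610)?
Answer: I*√33341745626/2 ≈ 91299.0*I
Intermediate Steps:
a(v) = 3/2 + v/6 (a(v) = -(-9 - v)/6 = 3/2 + v/6)
√((8712 - 213365)*(-a(y(-1)) + 40729) + 182610) = √((8712 - 213365)*(-(3/2 + (⅙)*(-18)) + 40729) + 182610) = √(-204653*(-(3/2 - 3) + 40729) + 182610) = √(-204653*(-1*(-3/2) + 40729) + 182610) = √(-204653*(3/2 + 40729) + 182610) = √(-204653*81461/2 + 182610) = √(-16671238033/2 + 182610) = √(-16670872813/2) = I*√33341745626/2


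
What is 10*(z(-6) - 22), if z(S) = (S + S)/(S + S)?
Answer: -210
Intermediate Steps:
z(S) = 1 (z(S) = (2*S)/((2*S)) = (2*S)*(1/(2*S)) = 1)
10*(z(-6) - 22) = 10*(1 - 22) = 10*(-21) = -210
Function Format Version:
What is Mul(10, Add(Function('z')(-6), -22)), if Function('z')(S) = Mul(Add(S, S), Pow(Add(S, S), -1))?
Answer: -210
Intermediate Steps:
Function('z')(S) = 1 (Function('z')(S) = Mul(Mul(2, S), Pow(Mul(2, S), -1)) = Mul(Mul(2, S), Mul(Rational(1, 2), Pow(S, -1))) = 1)
Mul(10, Add(Function('z')(-6), -22)) = Mul(10, Add(1, -22)) = Mul(10, -21) = -210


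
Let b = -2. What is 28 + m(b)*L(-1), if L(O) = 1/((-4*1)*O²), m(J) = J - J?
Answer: 28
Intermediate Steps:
m(J) = 0
L(O) = -1/(4*O²) (L(O) = 1/(-4*O²) = -1/(4*O²))
28 + m(b)*L(-1) = 28 + 0*(-¼/(-1)²) = 28 + 0*(-¼*1) = 28 + 0*(-¼) = 28 + 0 = 28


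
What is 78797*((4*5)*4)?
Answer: 6303760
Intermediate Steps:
78797*((4*5)*4) = 78797*(20*4) = 78797*80 = 6303760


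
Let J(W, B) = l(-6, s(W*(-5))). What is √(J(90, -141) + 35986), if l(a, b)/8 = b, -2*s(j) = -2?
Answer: √35994 ≈ 189.72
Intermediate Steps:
s(j) = 1 (s(j) = -½*(-2) = 1)
l(a, b) = 8*b
J(W, B) = 8 (J(W, B) = 8*1 = 8)
√(J(90, -141) + 35986) = √(8 + 35986) = √35994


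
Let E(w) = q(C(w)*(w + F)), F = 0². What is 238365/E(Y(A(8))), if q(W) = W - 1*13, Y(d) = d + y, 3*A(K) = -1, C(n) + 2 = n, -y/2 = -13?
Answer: 429057/1070 ≈ 400.99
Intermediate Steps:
y = 26 (y = -2*(-13) = 26)
C(n) = -2 + n
A(K) = -⅓ (A(K) = (⅓)*(-1) = -⅓)
Y(d) = 26 + d (Y(d) = d + 26 = 26 + d)
F = 0
q(W) = -13 + W (q(W) = W - 13 = -13 + W)
E(w) = -13 + w*(-2 + w) (E(w) = -13 + (-2 + w)*(w + 0) = -13 + (-2 + w)*w = -13 + w*(-2 + w))
238365/E(Y(A(8))) = 238365/(-13 + (26 - ⅓)*(-2 + (26 - ⅓))) = 238365/(-13 + 77*(-2 + 77/3)/3) = 238365/(-13 + (77/3)*(71/3)) = 238365/(-13 + 5467/9) = 238365/(5350/9) = 238365*(9/5350) = 429057/1070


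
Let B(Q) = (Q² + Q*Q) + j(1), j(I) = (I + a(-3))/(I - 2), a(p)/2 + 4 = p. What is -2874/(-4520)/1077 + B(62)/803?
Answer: 6248513977/651506020 ≈ 9.5909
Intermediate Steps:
a(p) = -8 + 2*p
j(I) = (-14 + I)/(-2 + I) (j(I) = (I + (-8 + 2*(-3)))/(I - 2) = (I + (-8 - 6))/(-2 + I) = (I - 14)/(-2 + I) = (-14 + I)/(-2 + I))
B(Q) = 13 + 2*Q² (B(Q) = (Q² + Q*Q) + (-14 + 1)/(-2 + 1) = (Q² + Q²) - 13/(-1) = 2*Q² - 1*(-13) = 2*Q² + 13 = 13 + 2*Q²)
-2874/(-4520)/1077 + B(62)/803 = -2874/(-4520)/1077 + (13 + 2*62²)/803 = -2874*(-1/4520)*(1/1077) + (13 + 2*3844)*(1/803) = (1437/2260)*(1/1077) + (13 + 7688)*(1/803) = 479/811340 + 7701*(1/803) = 479/811340 + 7701/803 = 6248513977/651506020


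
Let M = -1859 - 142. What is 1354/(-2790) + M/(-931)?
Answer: 2161108/1298745 ≈ 1.6640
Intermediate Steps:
M = -2001
1354/(-2790) + M/(-931) = 1354/(-2790) - 2001/(-931) = 1354*(-1/2790) - 2001*(-1/931) = -677/1395 + 2001/931 = 2161108/1298745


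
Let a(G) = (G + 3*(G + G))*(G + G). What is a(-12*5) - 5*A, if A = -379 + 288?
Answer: 50855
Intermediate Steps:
A = -91
a(G) = 14*G**2 (a(G) = (G + 3*(2*G))*(2*G) = (G + 6*G)*(2*G) = (7*G)*(2*G) = 14*G**2)
a(-12*5) - 5*A = 14*(-12*5)**2 - 5*(-91) = 14*(-60)**2 - 1*(-455) = 14*3600 + 455 = 50400 + 455 = 50855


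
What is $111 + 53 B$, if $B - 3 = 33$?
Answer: $2019$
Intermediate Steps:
$B = 36$ ($B = 3 + 33 = 36$)
$111 + 53 B = 111 + 53 \cdot 36 = 111 + 1908 = 2019$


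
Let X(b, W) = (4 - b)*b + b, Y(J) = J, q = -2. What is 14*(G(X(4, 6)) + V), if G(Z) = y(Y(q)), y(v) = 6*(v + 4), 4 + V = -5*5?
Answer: -238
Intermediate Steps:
V = -29 (V = -4 - 5*5 = -4 - 25 = -29)
y(v) = 24 + 6*v (y(v) = 6*(4 + v) = 24 + 6*v)
X(b, W) = b + b*(4 - b) (X(b, W) = b*(4 - b) + b = b + b*(4 - b))
G(Z) = 12 (G(Z) = 24 + 6*(-2) = 24 - 12 = 12)
14*(G(X(4, 6)) + V) = 14*(12 - 29) = 14*(-17) = -238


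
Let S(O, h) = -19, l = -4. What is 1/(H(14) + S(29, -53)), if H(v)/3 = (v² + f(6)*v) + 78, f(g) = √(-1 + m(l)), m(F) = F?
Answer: 803/653629 - 42*I*√5/653629 ≈ 0.0012285 - 0.00014368*I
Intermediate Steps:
f(g) = I*√5 (f(g) = √(-1 - 4) = √(-5) = I*√5)
H(v) = 234 + 3*v² + 3*I*v*√5 (H(v) = 3*((v² + (I*√5)*v) + 78) = 3*((v² + I*v*√5) + 78) = 3*(78 + v² + I*v*√5) = 234 + 3*v² + 3*I*v*√5)
1/(H(14) + S(29, -53)) = 1/((234 + 3*14² + 3*I*14*√5) - 19) = 1/((234 + 3*196 + 42*I*√5) - 19) = 1/((234 + 588 + 42*I*√5) - 19) = 1/((822 + 42*I*√5) - 19) = 1/(803 + 42*I*√5)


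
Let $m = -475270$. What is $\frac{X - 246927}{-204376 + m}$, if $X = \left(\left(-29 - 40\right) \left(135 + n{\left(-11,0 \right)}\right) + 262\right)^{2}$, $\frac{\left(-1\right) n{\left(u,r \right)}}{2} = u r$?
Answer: $- \frac{40854941}{339823} \approx -120.22$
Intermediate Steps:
$n{\left(u,r \right)} = - 2 r u$ ($n{\left(u,r \right)} = - 2 u r = - 2 r u$)
$X = 81956809$ ($X = \left(\left(-29 - 40\right) \left(135 - 0 \left(-11\right)\right) + 262\right)^{2} = \left(- 69 \left(135 + 0\right) + 262\right)^{2} = \left(\left(-69\right) 135 + 262\right)^{2} = \left(-9315 + 262\right)^{2} = \left(-9053\right)^{2} = 81956809$)
$\frac{X - 246927}{-204376 + m} = \frac{81956809 - 246927}{-204376 - 475270} = \frac{81709882}{-679646} = 81709882 \left(- \frac{1}{679646}\right) = - \frac{40854941}{339823}$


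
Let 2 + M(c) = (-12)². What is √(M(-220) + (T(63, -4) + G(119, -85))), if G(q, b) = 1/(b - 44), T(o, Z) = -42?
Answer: √1663971/129 ≈ 9.9996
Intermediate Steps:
M(c) = 142 (M(c) = -2 + (-12)² = -2 + 144 = 142)
G(q, b) = 1/(-44 + b)
√(M(-220) + (T(63, -4) + G(119, -85))) = √(142 + (-42 + 1/(-44 - 85))) = √(142 + (-42 + 1/(-129))) = √(142 + (-42 - 1/129)) = √(142 - 5419/129) = √(12899/129) = √1663971/129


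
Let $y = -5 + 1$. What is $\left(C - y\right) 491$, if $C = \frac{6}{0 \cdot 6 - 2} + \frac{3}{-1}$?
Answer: $-982$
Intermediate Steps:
$C = -6$ ($C = \frac{6}{0 - 2} + 3 \left(-1\right) = \frac{6}{-2} - 3 = 6 \left(- \frac{1}{2}\right) - 3 = -3 - 3 = -6$)
$y = -4$
$\left(C - y\right) 491 = \left(-6 - -4\right) 491 = \left(-6 + 4\right) 491 = \left(-2\right) 491 = -982$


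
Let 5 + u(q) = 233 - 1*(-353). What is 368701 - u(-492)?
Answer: 368120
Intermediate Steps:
u(q) = 581 (u(q) = -5 + (233 - 1*(-353)) = -5 + (233 + 353) = -5 + 586 = 581)
368701 - u(-492) = 368701 - 1*581 = 368701 - 581 = 368120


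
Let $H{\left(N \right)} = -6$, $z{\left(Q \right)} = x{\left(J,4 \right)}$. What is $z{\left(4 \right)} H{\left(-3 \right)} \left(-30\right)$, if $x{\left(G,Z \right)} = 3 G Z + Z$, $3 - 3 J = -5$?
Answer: $6480$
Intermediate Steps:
$J = \frac{8}{3}$ ($J = 1 - - \frac{5}{3} = 1 + \frac{5}{3} = \frac{8}{3} \approx 2.6667$)
$x{\left(G,Z \right)} = Z + 3 G Z$ ($x{\left(G,Z \right)} = 3 G Z + Z = Z + 3 G Z$)
$z{\left(Q \right)} = 36$ ($z{\left(Q \right)} = 4 \left(1 + 3 \cdot \frac{8}{3}\right) = 4 \left(1 + 8\right) = 4 \cdot 9 = 36$)
$z{\left(4 \right)} H{\left(-3 \right)} \left(-30\right) = 36 \left(-6\right) \left(-30\right) = \left(-216\right) \left(-30\right) = 6480$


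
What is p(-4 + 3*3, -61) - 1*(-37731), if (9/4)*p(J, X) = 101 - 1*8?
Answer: 113317/3 ≈ 37772.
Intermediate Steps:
p(J, X) = 124/3 (p(J, X) = 4*(101 - 1*8)/9 = 4*(101 - 8)/9 = (4/9)*93 = 124/3)
p(-4 + 3*3, -61) - 1*(-37731) = 124/3 - 1*(-37731) = 124/3 + 37731 = 113317/3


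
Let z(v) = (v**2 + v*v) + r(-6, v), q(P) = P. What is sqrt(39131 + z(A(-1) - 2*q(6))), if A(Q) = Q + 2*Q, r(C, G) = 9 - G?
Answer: 89*sqrt(5) ≈ 199.01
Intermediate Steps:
A(Q) = 3*Q
z(v) = 9 - v + 2*v**2 (z(v) = (v**2 + v*v) + (9 - v) = (v**2 + v**2) + (9 - v) = 2*v**2 + (9 - v) = 9 - v + 2*v**2)
sqrt(39131 + z(A(-1) - 2*q(6))) = sqrt(39131 + (9 - (3*(-1) - 2*6) + 2*(3*(-1) - 2*6)**2)) = sqrt(39131 + (9 - (-3 - 12) + 2*(-3 - 12)**2)) = sqrt(39131 + (9 - 1*(-15) + 2*(-15)**2)) = sqrt(39131 + (9 + 15 + 2*225)) = sqrt(39131 + (9 + 15 + 450)) = sqrt(39131 + 474) = sqrt(39605) = 89*sqrt(5)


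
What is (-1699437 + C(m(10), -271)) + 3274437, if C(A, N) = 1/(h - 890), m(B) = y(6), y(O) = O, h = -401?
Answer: 2033324999/1291 ≈ 1.5750e+6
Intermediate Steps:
m(B) = 6
C(A, N) = -1/1291 (C(A, N) = 1/(-401 - 890) = 1/(-1291) = -1/1291)
(-1699437 + C(m(10), -271)) + 3274437 = (-1699437 - 1/1291) + 3274437 = -2193973168/1291 + 3274437 = 2033324999/1291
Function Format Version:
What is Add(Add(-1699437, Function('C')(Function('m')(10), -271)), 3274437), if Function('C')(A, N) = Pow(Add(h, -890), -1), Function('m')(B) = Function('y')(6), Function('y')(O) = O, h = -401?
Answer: Rational(2033324999, 1291) ≈ 1.5750e+6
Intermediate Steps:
Function('m')(B) = 6
Function('C')(A, N) = Rational(-1, 1291) (Function('C')(A, N) = Pow(Add(-401, -890), -1) = Pow(-1291, -1) = Rational(-1, 1291))
Add(Add(-1699437, Function('C')(Function('m')(10), -271)), 3274437) = Add(Add(-1699437, Rational(-1, 1291)), 3274437) = Add(Rational(-2193973168, 1291), 3274437) = Rational(2033324999, 1291)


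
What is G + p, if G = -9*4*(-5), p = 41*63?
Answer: 2763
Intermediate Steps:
p = 2583
G = 180 (G = -36*(-5) = 180)
G + p = 180 + 2583 = 2763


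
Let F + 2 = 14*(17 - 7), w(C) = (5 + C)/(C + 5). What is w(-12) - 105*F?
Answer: -14489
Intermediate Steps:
w(C) = 1 (w(C) = (5 + C)/(5 + C) = 1)
F = 138 (F = -2 + 14*(17 - 7) = -2 + 14*10 = -2 + 140 = 138)
w(-12) - 105*F = 1 - 105*138 = 1 - 14490 = -14489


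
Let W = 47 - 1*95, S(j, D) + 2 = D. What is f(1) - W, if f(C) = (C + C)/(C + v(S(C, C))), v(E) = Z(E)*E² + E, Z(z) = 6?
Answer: 145/3 ≈ 48.333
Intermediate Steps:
S(j, D) = -2 + D
v(E) = E + 6*E² (v(E) = 6*E² + E = E + 6*E²)
W = -48 (W = 47 - 95 = -48)
f(C) = 2*C/(C + (-11 + 6*C)*(-2 + C)) (f(C) = (C + C)/(C + (-2 + C)*(1 + 6*(-2 + C))) = (2*C)/(C + (-2 + C)*(1 + (-12 + 6*C))) = (2*C)/(C + (-2 + C)*(-11 + 6*C)) = (2*C)/(C + (-11 + 6*C)*(-2 + C)) = 2*C/(C + (-11 + 6*C)*(-2 + C)))
f(1) - W = 1/(11 - 11*1 + 3*1²) - 1*(-48) = 1/(11 - 11 + 3*1) + 48 = 1/(11 - 11 + 3) + 48 = 1/3 + 48 = 1*(⅓) + 48 = ⅓ + 48 = 145/3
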